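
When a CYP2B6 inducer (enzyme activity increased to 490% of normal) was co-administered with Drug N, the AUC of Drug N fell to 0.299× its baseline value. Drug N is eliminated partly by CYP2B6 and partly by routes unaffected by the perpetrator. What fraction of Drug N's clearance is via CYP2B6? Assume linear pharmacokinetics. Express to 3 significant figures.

CL'/CL = 1 / 0.299 = 3.344
4.9·fm + (1 − fm) = 3.344
fm = (3.344 − 1) / (4.9 − 1) = 0.601

0.601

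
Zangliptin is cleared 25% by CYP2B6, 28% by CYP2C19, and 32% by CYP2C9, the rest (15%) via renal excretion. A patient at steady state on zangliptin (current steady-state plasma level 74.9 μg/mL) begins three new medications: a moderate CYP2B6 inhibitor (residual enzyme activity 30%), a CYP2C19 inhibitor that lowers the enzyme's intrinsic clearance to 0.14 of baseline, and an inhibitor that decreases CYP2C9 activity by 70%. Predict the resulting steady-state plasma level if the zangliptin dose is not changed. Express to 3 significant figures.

The CYP2B6 pathway (25% of clearance) is reduced to 0.3× activity: 0.25 × 0.3 = 0.075.
The CYP2C19 pathway (28% of clearance) is reduced to 0.14× activity: 0.28 × 0.14 = 0.0392.
The CYP2C9 pathway (32% of clearance) drops to 0.3× activity: 0.32 × 0.3 = 0.096.
The remaining 15% of clearance is unaffected.
CL_new/CL_old = 0.075 + 0.0392 + 0.096 + 0.15 = 0.3602.
New steady-state plasma level = 74.9 / 0.3602 = 208 μg/mL (concentration scales inversely with clearance).

208 μg/mL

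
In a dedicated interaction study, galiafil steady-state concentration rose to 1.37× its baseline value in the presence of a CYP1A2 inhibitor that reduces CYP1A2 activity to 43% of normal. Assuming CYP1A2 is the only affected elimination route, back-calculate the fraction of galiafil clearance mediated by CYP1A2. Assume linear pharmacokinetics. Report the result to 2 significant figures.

Call the CYP1A2 fraction fm. After the interaction, CL_new/CL_old = fm × 0.43 + (1 − fm).
Steady-state concentration ratio = 1 / (new CL fraction), so new CL fraction = 1 / 1.37 = 0.7299.
fm × 0.43 + 1 − fm = 0.7299  ⇒  fm × (0.43 − 1) = −0.2701  ⇒  fm = 0.47.

0.47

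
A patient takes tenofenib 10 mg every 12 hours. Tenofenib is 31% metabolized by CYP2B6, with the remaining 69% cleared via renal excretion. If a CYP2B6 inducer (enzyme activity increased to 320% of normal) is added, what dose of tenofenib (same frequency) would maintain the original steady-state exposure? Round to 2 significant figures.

The CYP2B6 pathway (31% of clearance) increases to 3.2× activity: 0.31 × 3.2 = 0.992.
Non-CYP routes (69%) are unchanged.
Relative clearance = 0.992 + 0.69 = 1.682.
Exposure is unchanged when dose changes in proportion to clearance. New dose = 10 mg × 1.682 = 17 mg.

17 mg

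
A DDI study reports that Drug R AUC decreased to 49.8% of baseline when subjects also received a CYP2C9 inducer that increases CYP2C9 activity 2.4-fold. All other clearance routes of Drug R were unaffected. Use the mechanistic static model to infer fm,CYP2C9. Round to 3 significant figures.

0.720

Write x for the fraction cleared via CYP2C9. The observed AUC change means clearance rose to 1/0.498 = 2.008 of baseline.
Only the CYP2C9 route changed, so 2.008 = x·2.4 + (1 − x), giving x = 0.720.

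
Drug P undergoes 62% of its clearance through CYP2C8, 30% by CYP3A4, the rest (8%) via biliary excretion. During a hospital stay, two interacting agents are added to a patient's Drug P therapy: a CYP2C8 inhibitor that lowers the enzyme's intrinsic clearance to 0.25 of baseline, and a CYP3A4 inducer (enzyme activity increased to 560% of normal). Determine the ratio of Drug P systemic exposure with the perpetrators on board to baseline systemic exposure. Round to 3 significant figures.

0.522

The CYP2C8 pathway (62% of clearance) is reduced to 0.25× activity: 0.62 × 0.25 = 0.155.
The CYP3A4 pathway (30% of clearance) increases to 5.6× activity: 0.3 × 5.6 = 1.68.
Non-CYP routes (8%) are unchanged.
CL_new/CL_old = 0.155 + 1.68 + 0.08 = 1.915.
Net systemic exposure ratio = 1 / 1.915 = 0.522.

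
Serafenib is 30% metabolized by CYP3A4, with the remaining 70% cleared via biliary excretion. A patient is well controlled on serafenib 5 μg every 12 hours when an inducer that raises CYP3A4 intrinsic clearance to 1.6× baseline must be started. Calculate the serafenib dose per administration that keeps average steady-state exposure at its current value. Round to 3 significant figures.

5.90 μg

The CYP3A4 pathway (30% of clearance) rises to 1.6× activity: 0.3 × 1.6 = 0.48.
The remaining 70% of clearance is unaffected.
Relative clearance = 0.48 + 0.7 = 1.18.
To maintain the same steady-state level, dose must scale with clearance: new dose = 5 × 1.18 = 5.90 μg.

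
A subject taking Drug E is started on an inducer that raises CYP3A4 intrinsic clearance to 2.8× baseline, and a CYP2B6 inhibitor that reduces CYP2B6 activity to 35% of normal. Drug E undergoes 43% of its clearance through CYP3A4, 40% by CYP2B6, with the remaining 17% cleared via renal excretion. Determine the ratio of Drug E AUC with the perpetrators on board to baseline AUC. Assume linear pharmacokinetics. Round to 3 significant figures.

0.661

The CYP3A4 pathway (43% of clearance) rises to 2.8× activity: 0.43 × 2.8 = 1.204.
The CYP2B6 pathway (40% of clearance) drops to 0.35× activity: 0.4 × 0.35 = 0.14.
The remaining 17% of clearance is unaffected.
New clearance relative to baseline: 1.204 + 0.14 + 0.17 = 1.514.
AUC ∝ 1/CL: fold-change = 1 / 1.514 = 0.661.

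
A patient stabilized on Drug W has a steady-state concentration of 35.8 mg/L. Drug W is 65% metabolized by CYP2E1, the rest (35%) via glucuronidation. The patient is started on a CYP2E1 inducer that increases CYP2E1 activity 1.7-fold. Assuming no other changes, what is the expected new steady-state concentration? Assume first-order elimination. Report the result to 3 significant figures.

24.6 mg/L

The CYP2E1 pathway (65% of clearance) rises to 1.7× activity: 0.65 × 1.7 = 1.105.
Non-CYP routes (35%) are unchanged.
CL_new/CL_old = 1.105 + 0.35 = 1.455.
With dosing unchanged, steady-state concentration scales as 1/CL: 35.8 / 1.455 = 24.6 mg/L.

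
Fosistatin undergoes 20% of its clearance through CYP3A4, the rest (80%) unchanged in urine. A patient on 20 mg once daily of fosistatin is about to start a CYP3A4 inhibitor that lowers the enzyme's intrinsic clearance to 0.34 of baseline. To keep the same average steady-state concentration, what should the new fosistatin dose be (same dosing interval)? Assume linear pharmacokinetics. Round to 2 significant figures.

17 mg

CYP3A4: 0.2 × 0.34 = 0.068
Other: 0.8 (unchanged)
New clearance relative to baseline: 0.068 + 0.8 = 0.868.
To maintain the same steady-state level, dose must scale with clearance: new dose = 20 × 0.868 = 17 mg.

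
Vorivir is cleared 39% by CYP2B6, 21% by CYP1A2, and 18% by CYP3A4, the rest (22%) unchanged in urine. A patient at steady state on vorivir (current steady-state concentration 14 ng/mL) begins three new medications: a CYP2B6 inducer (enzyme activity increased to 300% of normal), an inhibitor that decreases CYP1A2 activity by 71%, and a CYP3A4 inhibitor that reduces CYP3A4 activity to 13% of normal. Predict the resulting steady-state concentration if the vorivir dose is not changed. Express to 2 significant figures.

The CYP2B6 pathway (39% of clearance) is boosted to 3× activity: 0.39 × 3 = 1.17.
The CYP1A2 pathway (21% of clearance) drops to 0.29× activity: 0.21 × 0.29 = 0.0609.
The CYP3A4 pathway (18% of clearance) is reduced to 0.13× activity: 0.18 × 0.13 = 0.0234.
Non-CYP routes (22%) are unchanged.
New clearance relative to baseline: 1.17 + 0.0609 + 0.0234 + 0.22 = 1.4743.
New steady-state concentration = 14 / 1.4743 = 9.5 ng/mL (concentration scales inversely with clearance).

9.5 ng/mL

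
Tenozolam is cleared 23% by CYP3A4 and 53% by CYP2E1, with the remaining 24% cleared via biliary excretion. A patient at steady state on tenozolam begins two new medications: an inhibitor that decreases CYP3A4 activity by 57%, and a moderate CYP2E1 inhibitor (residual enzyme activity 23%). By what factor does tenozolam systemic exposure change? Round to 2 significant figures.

2.2

The CYP3A4 pathway (23% of clearance) is reduced to 0.43× activity: 0.23 × 0.43 = 0.0989.
The CYP2E1 pathway (53% of clearance) is reduced to 0.23× activity: 0.53 × 0.23 = 0.1219.
The remaining 24% of clearance is unaffected.
CL_new/CL_old = 0.0989 + 0.1219 + 0.24 = 0.4608.
Because systemic exposure varies inversely with clearance, the combined effect is 1 / 0.4608 = 2.2.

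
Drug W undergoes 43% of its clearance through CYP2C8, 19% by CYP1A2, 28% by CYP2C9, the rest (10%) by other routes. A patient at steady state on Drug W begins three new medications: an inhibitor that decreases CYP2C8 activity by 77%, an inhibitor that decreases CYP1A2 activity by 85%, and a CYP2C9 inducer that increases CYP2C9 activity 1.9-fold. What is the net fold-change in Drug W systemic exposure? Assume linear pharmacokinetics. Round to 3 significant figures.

CYP2C8: 0.43 × 0.23 = 0.0989
CYP1A2: 0.19 × 0.15 = 0.0285
CYP2C9: 0.28 × 1.9 = 0.532
Other: 0.1 (unchanged)
CL_new/CL_old = 0.0989 + 0.0285 + 0.532 + 0.1 = 0.7594.
Net systemic exposure ratio = 1 / 0.7594 = 1.32.

1.32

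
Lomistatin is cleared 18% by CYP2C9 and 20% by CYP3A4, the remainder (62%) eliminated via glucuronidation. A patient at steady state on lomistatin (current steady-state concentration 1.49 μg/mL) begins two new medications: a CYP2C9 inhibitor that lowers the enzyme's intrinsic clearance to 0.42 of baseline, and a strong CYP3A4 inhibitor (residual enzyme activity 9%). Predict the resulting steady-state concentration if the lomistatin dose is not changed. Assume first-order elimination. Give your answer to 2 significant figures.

CYP2C9: 0.18 × 0.42 = 0.0756
CYP3A4: 0.2 × 0.09 = 0.018
Other: 0.62 (unchanged)
CL_new/CL_old = 0.0756 + 0.018 + 0.62 = 0.7136.
Steady-state concentration ∝ 1/CL: new value = 1.49 / 0.7136 = 2.1 μg/mL.

2.1 μg/mL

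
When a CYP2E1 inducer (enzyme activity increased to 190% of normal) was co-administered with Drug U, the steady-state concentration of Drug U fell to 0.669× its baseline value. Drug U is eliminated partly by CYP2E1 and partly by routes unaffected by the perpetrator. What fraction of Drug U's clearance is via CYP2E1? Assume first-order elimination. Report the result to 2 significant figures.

0.55

Let fm be the CYP2E1 fraction. New clearance relative to baseline = fm × 1.9 + (1 − fm).
Steady-state concentration ratio = 1 / (new CL fraction), so new CL fraction = 1 / 0.669 = 1.495.
fm × 1.9 + 1 − fm = 1.495  ⇒  fm × (1.9 − 1) = 0.4948  ⇒  fm = 0.55.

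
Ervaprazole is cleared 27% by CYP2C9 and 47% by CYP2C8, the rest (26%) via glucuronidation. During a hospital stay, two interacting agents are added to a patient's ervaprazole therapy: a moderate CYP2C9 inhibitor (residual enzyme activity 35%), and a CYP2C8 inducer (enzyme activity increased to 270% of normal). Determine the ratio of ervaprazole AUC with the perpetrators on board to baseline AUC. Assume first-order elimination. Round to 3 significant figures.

CYP2C9: 0.27 × 0.35 = 0.0945
CYP2C8: 0.47 × 2.7 = 1.269
Other: 0.26 (unchanged)
CL_new/CL_old = 0.0945 + 1.269 + 0.26 = 1.6235.
AUC ∝ 1/CL: fold-change = 1 / 1.6235 = 0.616.

0.616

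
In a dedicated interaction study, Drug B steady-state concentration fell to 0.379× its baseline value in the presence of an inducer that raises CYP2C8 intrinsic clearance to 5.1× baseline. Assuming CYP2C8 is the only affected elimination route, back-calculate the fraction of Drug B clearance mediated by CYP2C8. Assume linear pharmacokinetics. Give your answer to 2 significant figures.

Let x = fm,CYP2C8. Because steady-state concentration ∝ 1/CL, relative clearance rose to 1/0.379 = 2.639.
Only the CYP2C8 route changed, so 2.639 = x·5.1 + (1 − x), giving x = 0.40.

0.40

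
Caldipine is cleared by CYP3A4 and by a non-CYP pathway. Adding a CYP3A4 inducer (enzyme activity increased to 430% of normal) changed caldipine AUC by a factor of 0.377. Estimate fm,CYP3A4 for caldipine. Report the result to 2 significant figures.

0.50

Let x = fm,CYP3A4. Because AUC ∝ 1/CL, relative clearance rose to 1/0.377 = 2.653.
Only the CYP3A4 route changed, so 2.653 = x·4.3 + (1 − x), giving x = 0.50.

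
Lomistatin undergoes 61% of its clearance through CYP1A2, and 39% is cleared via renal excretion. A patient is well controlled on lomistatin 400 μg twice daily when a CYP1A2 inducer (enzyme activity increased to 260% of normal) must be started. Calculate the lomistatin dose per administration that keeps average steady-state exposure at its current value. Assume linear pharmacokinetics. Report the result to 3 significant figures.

790 μg

CYP1A2: 0.61 × 2.6 = 1.586
Other: 0.39 (unchanged)
Relative clearance = 1.586 + 0.39 = 1.976.
Exposure is unchanged when dose changes in proportion to clearance. New dose = 400 μg × 1.976 = 790 μg.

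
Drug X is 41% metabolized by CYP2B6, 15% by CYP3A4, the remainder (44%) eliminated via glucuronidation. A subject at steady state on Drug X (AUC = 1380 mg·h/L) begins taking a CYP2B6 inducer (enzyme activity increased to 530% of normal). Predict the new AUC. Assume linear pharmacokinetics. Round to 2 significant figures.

5.0 × 10² mg·h/L

The CYP2B6 pathway (41% of clearance) rises to 5.3× activity: 0.41 × 5.3 = 2.173.
CYP3A4 (15%) and the residual 44% are unaffected.
CL_new/CL_old = 2.173 + 0.15 + 0.44 = 2.763.
AUC ∝ 1/CL, so new value = 1380 / 2.763 = 5.0 × 10² mg·h/L.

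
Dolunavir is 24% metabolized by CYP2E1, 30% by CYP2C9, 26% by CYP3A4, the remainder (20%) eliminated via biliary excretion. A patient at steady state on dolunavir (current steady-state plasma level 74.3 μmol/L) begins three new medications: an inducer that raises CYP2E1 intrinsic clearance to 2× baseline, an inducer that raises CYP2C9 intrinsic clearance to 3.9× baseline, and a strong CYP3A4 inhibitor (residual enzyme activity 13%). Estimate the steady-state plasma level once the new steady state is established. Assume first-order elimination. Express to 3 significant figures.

The CYP2E1 pathway (24% of clearance) is boosted to 2× activity: 0.24 × 2 = 0.48.
The CYP2C9 pathway (30% of clearance) rises to 3.9× activity: 0.3 × 3.9 = 1.17.
The CYP3A4 pathway (26% of clearance) is reduced to 0.13× activity: 0.26 × 0.13 = 0.0338.
Non-CYP routes (20%) are unchanged.
New clearance relative to baseline: 0.48 + 1.17 + 0.0338 + 0.2 = 1.8838.
New steady-state plasma level = 74.3 / 1.8838 = 39.4 μmol/L (concentration scales inversely with clearance).

39.4 μmol/L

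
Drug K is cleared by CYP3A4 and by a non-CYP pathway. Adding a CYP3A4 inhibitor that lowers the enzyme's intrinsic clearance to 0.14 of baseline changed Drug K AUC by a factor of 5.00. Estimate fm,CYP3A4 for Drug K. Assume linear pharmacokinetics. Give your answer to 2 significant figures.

Call the CYP3A4 fraction fm. After the interaction, CL_new/CL_old = fm × 0.14 + (1 − fm).
AUC ratio = 1 / (new CL fraction), so new CL fraction = 1 / 5.00 = 0.2.
fm × 0.14 + 1 − fm = 0.2  ⇒  fm × (0.14 − 1) = −0.8  ⇒  fm = 0.93.

0.93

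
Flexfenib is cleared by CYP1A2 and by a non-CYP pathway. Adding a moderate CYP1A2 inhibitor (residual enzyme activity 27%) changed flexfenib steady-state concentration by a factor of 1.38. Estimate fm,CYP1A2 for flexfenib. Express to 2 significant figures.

0.38

Write x for the fraction cleared via CYP1A2. The observed steady-state concentration change means clearance fell to 1/1.38 = 0.7246 of baseline.
Only the CYP1A2 route changed, so 0.7246 = x·0.27 + (1 − x), giving x = 0.38.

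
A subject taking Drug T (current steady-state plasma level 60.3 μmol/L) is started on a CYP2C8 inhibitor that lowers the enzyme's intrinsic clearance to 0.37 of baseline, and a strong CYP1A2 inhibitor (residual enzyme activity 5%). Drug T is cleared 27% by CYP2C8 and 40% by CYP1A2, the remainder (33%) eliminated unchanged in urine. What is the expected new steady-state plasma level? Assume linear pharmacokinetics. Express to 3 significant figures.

134 μmol/L

CYP2C8: 0.27 × 0.37 = 0.0999
CYP1A2: 0.4 × 0.05 = 0.02
Other: 0.33 (unchanged)
New clearance relative to baseline: 0.0999 + 0.02 + 0.33 = 0.4499.
Steady-state plasma level ∝ 1/CL: new value = 60.3 / 0.4499 = 134 μmol/L.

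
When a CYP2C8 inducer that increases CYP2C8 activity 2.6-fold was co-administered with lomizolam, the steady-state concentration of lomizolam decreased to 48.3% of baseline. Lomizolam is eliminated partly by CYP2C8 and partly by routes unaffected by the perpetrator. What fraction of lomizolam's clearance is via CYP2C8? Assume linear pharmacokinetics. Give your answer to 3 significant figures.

0.669

Write x for the fraction cleared via CYP2C8. The observed steady-state concentration change means clearance rose to 1/0.483 = 2.07 of baseline.
Only the CYP2C8 route changed, so 2.07 = x·2.6 + (1 − x), giving x = 0.669.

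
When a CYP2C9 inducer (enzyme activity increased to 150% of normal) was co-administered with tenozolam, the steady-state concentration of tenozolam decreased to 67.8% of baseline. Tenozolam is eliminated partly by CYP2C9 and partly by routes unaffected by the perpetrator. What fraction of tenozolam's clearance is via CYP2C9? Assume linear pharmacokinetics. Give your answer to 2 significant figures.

0.95

Let fm be the CYP2C9 fraction. New clearance relative to baseline = fm × 1.5 + (1 − fm).
Steady-state concentration ratio = 1 / (new CL fraction), so new CL fraction = 1 / 0.678 = 1.475.
fm × 1.5 + 1 − fm = 1.475  ⇒  fm × (1.5 − 1) = 0.4749  ⇒  fm = 0.95.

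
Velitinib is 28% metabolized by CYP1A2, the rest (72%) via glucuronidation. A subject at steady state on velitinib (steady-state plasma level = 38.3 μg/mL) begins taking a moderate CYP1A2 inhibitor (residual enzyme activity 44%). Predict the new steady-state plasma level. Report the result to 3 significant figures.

The CYP1A2 pathway (28% of clearance) is reduced to 0.44× activity: 0.28 × 0.44 = 0.1232.
Non-CYP routes (72%) are unchanged.
CL_new/CL_old = 0.1232 + 0.72 = 0.8432.
With dosing unchanged, steady-state plasma level scales as 1/CL: 38.3 / 0.8432 = 45.4 μg/mL.

45.4 μg/mL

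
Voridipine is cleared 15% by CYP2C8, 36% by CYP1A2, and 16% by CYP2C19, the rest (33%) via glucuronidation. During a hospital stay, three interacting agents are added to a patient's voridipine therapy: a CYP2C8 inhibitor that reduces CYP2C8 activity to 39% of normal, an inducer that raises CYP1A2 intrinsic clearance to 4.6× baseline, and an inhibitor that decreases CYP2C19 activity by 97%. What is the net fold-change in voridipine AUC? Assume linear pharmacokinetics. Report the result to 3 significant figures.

0.488

The CYP2C8 pathway (15% of clearance) drops to 0.39× activity: 0.15 × 0.39 = 0.0585.
The CYP1A2 pathway (36% of clearance) rises to 4.6× activity: 0.36 × 4.6 = 1.656.
The CYP2C19 pathway (16% of clearance) is reduced to 0.03× activity: 0.16 × 0.03 = 0.0048.
The remaining 33% of clearance is unaffected.
Relative clearance = 0.0585 + 1.656 + 0.0048 + 0.33 = 2.0493.
AUC ∝ 1/CL: fold-change = 1 / 2.0493 = 0.488.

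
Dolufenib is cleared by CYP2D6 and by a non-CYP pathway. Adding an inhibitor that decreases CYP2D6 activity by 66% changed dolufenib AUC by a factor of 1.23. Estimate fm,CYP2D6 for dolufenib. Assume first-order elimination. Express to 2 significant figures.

0.28

Let fm be the CYP2D6 fraction. New clearance relative to baseline = fm × 0.34 + (1 − fm).
AUC ratio = 1 / (new CL fraction), so new CL fraction = 1 / 1.23 = 0.813.
fm × 0.34 + 1 − fm = 0.813  ⇒  fm × (0.34 − 1) = −0.187  ⇒  fm = 0.28.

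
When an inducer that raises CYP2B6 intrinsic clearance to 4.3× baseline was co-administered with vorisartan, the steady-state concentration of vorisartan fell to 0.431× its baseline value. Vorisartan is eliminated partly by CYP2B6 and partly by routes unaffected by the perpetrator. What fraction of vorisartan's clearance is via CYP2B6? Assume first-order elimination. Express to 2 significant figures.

0.40

CL'/CL = 1 / 0.431 = 2.32
4.3·fm + (1 − fm) = 2.32
fm = (2.32 − 1) / (4.3 − 1) = 0.40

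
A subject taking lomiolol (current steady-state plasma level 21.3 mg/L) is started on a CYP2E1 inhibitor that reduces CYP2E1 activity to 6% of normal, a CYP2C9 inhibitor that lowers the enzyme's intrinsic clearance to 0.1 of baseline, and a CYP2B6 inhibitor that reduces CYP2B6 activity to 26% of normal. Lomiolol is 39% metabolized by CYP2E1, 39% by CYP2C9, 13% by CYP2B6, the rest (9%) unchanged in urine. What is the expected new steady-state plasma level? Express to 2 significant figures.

1.1 × 10² mg/L

The CYP2E1 pathway (39% of clearance) falls to 0.06× activity: 0.39 × 0.06 = 0.0234.
The CYP2C9 pathway (39% of clearance) drops to 0.1× activity: 0.39 × 0.1 = 0.039.
The CYP2B6 pathway (13% of clearance) falls to 0.26× activity: 0.13 × 0.26 = 0.0338.
The remaining 9% of clearance is unaffected.
CL_new/CL_old = 0.0234 + 0.039 + 0.0338 + 0.09 = 0.1862.
Steady-state plasma level ∝ 1/CL: new value = 21.3 / 0.1862 = 1.1 × 10² mg/L.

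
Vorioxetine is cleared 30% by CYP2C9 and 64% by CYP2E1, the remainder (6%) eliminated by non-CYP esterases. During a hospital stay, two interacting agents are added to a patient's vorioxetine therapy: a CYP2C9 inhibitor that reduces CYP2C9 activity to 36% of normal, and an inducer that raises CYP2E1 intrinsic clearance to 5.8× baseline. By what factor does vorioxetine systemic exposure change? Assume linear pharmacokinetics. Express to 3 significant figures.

0.258

The CYP2C9 pathway (30% of clearance) falls to 0.36× activity: 0.3 × 0.36 = 0.108.
The CYP2E1 pathway (64% of clearance) is boosted to 5.8× activity: 0.64 × 5.8 = 3.712.
Non-CYP routes (6%) are unchanged.
New clearance relative to baseline: 0.108 + 3.712 + 0.06 = 3.88.
Because systemic exposure varies inversely with clearance, the combined effect is 1 / 3.88 = 0.258.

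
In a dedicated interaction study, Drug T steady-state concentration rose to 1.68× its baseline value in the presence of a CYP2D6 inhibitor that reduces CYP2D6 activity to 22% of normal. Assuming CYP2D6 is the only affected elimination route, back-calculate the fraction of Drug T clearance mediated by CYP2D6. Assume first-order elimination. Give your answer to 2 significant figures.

0.52

CL'/CL = 1 / 1.68 = 0.5952
0.22·fm + (1 − fm) = 0.5952
fm = (0.5952 − 1) / (0.22 − 1) = 0.52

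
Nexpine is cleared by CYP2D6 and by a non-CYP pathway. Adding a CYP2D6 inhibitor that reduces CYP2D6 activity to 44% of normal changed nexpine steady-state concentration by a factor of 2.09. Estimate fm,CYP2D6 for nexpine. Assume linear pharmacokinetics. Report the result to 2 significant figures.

Write x for the fraction cleared via CYP2D6. The observed steady-state concentration change means clearance fell to 1/2.09 = 0.4785 of baseline.
Only the CYP2D6 route changed, so 0.4785 = x·0.44 + (1 − x), giving x = 0.93.

0.93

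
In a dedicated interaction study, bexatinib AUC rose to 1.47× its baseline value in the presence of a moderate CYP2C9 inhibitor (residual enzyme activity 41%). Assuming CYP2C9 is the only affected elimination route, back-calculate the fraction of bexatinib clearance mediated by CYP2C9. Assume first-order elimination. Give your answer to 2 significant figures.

0.54

CL'/CL = 1 / 1.47 = 0.6803
0.41·fm + (1 − fm) = 0.6803
fm = (0.6803 − 1) / (0.41 − 1) = 0.54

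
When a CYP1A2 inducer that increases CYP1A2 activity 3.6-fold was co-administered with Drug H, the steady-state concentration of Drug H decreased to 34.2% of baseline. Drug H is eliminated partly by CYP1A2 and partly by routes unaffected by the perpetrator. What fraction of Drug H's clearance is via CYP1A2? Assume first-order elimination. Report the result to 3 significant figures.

0.740

CL'/CL = 1 / 0.342 = 2.924
3.6·fm + (1 − fm) = 2.924
fm = (2.924 − 1) / (3.6 − 1) = 0.740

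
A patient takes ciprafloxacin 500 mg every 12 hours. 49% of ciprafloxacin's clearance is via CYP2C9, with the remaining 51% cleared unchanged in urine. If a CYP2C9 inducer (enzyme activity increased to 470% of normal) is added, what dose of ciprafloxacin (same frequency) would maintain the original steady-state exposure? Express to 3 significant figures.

The CYP2C9 pathway (49% of clearance) increases to 4.7× activity: 0.49 × 4.7 = 2.303.
The remaining 51% of clearance is unaffected.
CL_new/CL_old = 2.303 + 0.51 = 2.813.
Css,avg = (dose rate)/CL, so holding Css fixed requires dose ∝ CL: 500 × 2.813 = 1.41 × 10³ mg.

1.41 × 10³ mg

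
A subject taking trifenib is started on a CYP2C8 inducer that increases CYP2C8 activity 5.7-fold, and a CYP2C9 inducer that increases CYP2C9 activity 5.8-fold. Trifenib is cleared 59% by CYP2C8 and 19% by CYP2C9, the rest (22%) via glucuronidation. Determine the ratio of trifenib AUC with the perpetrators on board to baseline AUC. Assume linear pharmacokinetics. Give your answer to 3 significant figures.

0.213

CYP2C8: 0.59 × 5.7 = 3.363
CYP2C9: 0.19 × 5.8 = 1.102
Other: 0.22 (unchanged)
Relative clearance = 3.363 + 1.102 + 0.22 = 4.685.
Net AUC ratio = 1 / 4.685 = 0.213.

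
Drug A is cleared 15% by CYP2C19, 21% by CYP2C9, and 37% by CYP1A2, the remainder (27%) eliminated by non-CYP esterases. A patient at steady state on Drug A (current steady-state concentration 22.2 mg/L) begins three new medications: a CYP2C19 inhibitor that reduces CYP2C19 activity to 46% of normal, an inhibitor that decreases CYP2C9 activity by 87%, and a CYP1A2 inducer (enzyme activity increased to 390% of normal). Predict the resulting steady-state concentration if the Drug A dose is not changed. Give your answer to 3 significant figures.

12.3 mg/L

CYP2C19: 0.15 × 0.46 = 0.069
CYP2C9: 0.21 × 0.13 = 0.0273
CYP1A2: 0.37 × 3.9 = 1.443
Other: 0.27 (unchanged)
New clearance relative to baseline: 0.069 + 0.0273 + 1.443 + 0.27 = 1.8093.
Steady-state concentration ∝ 1/CL: new value = 22.2 / 1.8093 = 12.3 mg/L.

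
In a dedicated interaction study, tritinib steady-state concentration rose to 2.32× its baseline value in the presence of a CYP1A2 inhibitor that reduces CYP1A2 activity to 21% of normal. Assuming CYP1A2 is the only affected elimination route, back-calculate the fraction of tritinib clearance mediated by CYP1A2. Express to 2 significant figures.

0.72

Let fm be the CYP1A2 fraction. New clearance relative to baseline = fm × 0.21 + (1 − fm).
Steady-state concentration ratio = 1 / (new CL fraction), so new CL fraction = 1 / 2.32 = 0.431.
fm × 0.21 + 1 − fm = 0.431  ⇒  fm × (0.21 − 1) = −0.569  ⇒  fm = 0.72.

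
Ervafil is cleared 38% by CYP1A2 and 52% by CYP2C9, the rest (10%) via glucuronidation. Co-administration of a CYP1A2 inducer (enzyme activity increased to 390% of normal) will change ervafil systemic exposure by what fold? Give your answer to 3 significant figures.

The CYP1A2 pathway (38% of clearance) increases to 3.9× activity: 0.38 × 3.9 = 1.482.
CYP2C9 (52%) and the residual 10% are unaffected.
CL_new/CL_old = 1.482 + 0.52 + 0.1 = 2.102.
Systemic exposure ratio = CL_old/CL_new = 1 / 2.102 = 0.476.

0.476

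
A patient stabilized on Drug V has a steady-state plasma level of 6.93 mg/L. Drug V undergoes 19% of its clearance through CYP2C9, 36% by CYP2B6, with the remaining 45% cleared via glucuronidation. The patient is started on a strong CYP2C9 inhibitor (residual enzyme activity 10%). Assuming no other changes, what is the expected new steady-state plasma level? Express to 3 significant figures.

8.36 mg/L

CYP2C9: 0.19 × 0.1 = 0.019
CYP2B6: 0.36 (unchanged)
Other: 0.45 (unchanged)
New clearance relative to baseline: 0.019 + 0.36 + 0.45 = 0.829.
New steady-state plasma level = baseline ÷ relative clearance = 6.93 / 0.829 = 8.36 mg/L.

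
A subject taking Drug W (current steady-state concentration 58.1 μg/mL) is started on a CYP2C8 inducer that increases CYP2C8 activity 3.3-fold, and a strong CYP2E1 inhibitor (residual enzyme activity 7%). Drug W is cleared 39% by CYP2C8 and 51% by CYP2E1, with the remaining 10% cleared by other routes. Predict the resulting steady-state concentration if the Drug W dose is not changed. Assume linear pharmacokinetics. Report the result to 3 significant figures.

The CYP2C8 pathway (39% of clearance) is boosted to 3.3× activity: 0.39 × 3.3 = 1.287.
The CYP2E1 pathway (51% of clearance) is reduced to 0.07× activity: 0.51 × 0.07 = 0.0357.
The remaining 10% of clearance is unaffected.
CL_new/CL_old = 1.287 + 0.0357 + 0.1 = 1.4227.
Steady-state concentration ∝ 1/CL: new value = 58.1 / 1.4227 = 40.8 μg/mL.

40.8 μg/mL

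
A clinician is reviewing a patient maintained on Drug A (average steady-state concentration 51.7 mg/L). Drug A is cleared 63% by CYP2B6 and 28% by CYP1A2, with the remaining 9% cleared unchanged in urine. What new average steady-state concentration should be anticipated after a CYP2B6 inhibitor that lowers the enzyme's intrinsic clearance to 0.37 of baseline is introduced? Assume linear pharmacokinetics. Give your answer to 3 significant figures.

The CYP2B6 pathway (63% of clearance) falls to 0.37× activity: 0.63 × 0.37 = 0.2331.
CYP1A2 (28%) and the residual 9% are unaffected.
CL_new/CL_old = 0.2331 + 0.28 + 0.09 = 0.6031.
With dosing unchanged, average steady-state concentration scales as 1/CL: 51.7 / 0.6031 = 85.7 mg/L.

85.7 mg/L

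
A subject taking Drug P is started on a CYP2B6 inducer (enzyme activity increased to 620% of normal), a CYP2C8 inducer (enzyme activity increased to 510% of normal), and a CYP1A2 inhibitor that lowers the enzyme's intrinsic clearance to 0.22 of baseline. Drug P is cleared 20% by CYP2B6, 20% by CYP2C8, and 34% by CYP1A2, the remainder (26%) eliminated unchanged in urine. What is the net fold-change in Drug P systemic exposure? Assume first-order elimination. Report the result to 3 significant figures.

CYP2B6: 0.2 × 6.2 = 1.24
CYP2C8: 0.2 × 5.1 = 1.02
CYP1A2: 0.34 × 0.22 = 0.0748
Other: 0.26 (unchanged)
Relative clearance = 1.24 + 1.02 + 0.0748 + 0.26 = 2.5948.
Net systemic exposure ratio = 1 / 2.5948 = 0.385.

0.385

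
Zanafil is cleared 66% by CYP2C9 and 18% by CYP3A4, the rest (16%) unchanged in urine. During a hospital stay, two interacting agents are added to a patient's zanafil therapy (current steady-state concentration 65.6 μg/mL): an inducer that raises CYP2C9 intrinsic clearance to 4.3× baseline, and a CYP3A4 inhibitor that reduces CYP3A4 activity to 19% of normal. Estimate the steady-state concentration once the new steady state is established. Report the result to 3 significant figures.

21.6 μg/mL

The CYP2C9 pathway (66% of clearance) rises to 4.3× activity: 0.66 × 4.3 = 2.838.
The CYP3A4 pathway (18% of clearance) drops to 0.19× activity: 0.18 × 0.19 = 0.0342.
The remaining 16% of clearance is unaffected.
CL_new/CL_old = 2.838 + 0.0342 + 0.16 = 3.0322.
New steady-state concentration = 65.6 / 3.0322 = 21.6 μg/mL (concentration scales inversely with clearance).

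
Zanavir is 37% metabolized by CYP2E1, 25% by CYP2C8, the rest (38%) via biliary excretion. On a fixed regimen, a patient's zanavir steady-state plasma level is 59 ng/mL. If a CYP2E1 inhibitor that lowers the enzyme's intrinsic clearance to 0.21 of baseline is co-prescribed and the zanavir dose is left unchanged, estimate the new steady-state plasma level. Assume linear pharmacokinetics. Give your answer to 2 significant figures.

The CYP2E1 pathway (37% of clearance) falls to 0.21× activity: 0.37 × 0.21 = 0.0777.
CYP2C8 (25%) and the residual 38% are unaffected.
New clearance relative to baseline: 0.0777 + 0.25 + 0.38 = 0.7077.
Steady-state plasma level ∝ 1/CL, so new value = 59 / 0.7077 = 83 ng/mL.

83 ng/mL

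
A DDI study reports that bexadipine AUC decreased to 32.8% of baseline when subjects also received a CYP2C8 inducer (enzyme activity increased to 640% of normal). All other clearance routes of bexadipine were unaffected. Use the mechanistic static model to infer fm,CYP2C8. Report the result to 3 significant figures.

0.379

CL'/CL = 1 / 0.328 = 3.049
6.4·fm + (1 − fm) = 3.049
fm = (3.049 − 1) / (6.4 − 1) = 0.379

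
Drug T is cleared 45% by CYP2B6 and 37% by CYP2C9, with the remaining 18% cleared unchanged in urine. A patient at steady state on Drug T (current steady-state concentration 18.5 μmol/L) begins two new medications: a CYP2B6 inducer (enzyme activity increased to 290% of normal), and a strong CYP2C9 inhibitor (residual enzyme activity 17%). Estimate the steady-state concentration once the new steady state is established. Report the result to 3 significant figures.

The CYP2B6 pathway (45% of clearance) increases to 2.9× activity: 0.45 × 2.9 = 1.305.
The CYP2C9 pathway (37% of clearance) falls to 0.17× activity: 0.37 × 0.17 = 0.0629.
Non-CYP routes (18%) are unchanged.
New clearance relative to baseline: 1.305 + 0.0629 + 0.18 = 1.5479.
Dividing the baseline by the relative clearance: 18.5 / 1.5479 = 12.0 μmol/L.

12.0 μmol/L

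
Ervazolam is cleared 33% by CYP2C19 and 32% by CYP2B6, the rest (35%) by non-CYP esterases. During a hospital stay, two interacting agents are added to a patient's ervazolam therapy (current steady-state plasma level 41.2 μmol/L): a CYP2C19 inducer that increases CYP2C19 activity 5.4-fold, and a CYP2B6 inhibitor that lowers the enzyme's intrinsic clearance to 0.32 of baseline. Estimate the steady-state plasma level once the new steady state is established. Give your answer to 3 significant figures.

The CYP2C19 pathway (33% of clearance) is boosted to 5.4× activity: 0.33 × 5.4 = 1.782.
The CYP2B6 pathway (32% of clearance) drops to 0.32× activity: 0.32 × 0.32 = 0.1024.
The remaining 35% of clearance is unaffected.
CL_new/CL_old = 1.782 + 0.1024 + 0.35 = 2.2344.
New steady-state plasma level = 41.2 / 2.2344 = 18.4 μmol/L (concentration scales inversely with clearance).

18.4 μmol/L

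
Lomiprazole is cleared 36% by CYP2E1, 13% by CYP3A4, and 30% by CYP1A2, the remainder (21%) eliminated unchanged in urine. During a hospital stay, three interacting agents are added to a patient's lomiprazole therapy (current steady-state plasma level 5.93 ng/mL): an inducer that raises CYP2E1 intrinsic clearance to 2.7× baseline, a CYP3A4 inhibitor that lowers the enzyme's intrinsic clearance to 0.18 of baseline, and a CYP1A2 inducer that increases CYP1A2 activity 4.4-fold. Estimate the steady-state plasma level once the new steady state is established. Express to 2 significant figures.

CYP2E1: 0.36 × 2.7 = 0.972
CYP3A4: 0.13 × 0.18 = 0.0234
CYP1A2: 0.3 × 4.4 = 1.32
Other: 0.21 (unchanged)
New clearance relative to baseline: 0.972 + 0.0234 + 1.32 + 0.21 = 2.5254.
Dividing the baseline by the relative clearance: 5.93 / 2.5254 = 2.3 ng/mL.

2.3 ng/mL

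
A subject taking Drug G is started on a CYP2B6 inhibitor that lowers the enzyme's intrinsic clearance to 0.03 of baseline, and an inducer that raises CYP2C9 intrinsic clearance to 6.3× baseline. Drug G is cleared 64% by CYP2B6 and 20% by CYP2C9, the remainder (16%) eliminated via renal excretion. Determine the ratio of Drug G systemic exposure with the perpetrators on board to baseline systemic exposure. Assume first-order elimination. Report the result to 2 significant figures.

The CYP2B6 pathway (64% of clearance) drops to 0.03× activity: 0.64 × 0.03 = 0.0192.
The CYP2C9 pathway (20% of clearance) rises to 6.3× activity: 0.2 × 6.3 = 1.26.
The remaining 16% of clearance is unaffected.
New clearance relative to baseline: 0.0192 + 1.26 + 0.16 = 1.4392.
Net systemic exposure ratio = 1 / 1.4392 = 0.69.

0.69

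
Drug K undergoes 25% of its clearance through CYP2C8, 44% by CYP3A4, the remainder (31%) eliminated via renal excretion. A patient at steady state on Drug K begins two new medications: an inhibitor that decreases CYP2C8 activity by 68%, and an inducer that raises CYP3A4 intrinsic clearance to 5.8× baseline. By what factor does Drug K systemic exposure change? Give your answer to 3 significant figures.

0.340

The CYP2C8 pathway (25% of clearance) is reduced to 0.32× activity: 0.25 × 0.32 = 0.08.
The CYP3A4 pathway (44% of clearance) increases to 5.8× activity: 0.44 × 5.8 = 2.552.
Non-CYP routes (31%) are unchanged.
Relative clearance = 0.08 + 2.552 + 0.31 = 2.942.
Systemic exposure ∝ 1/CL: fold-change = 1 / 2.942 = 0.340.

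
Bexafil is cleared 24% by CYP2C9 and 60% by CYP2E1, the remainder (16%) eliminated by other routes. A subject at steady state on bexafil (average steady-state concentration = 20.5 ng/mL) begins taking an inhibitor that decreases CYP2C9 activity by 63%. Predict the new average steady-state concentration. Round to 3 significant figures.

24.2 ng/mL

The CYP2C9 pathway (24% of clearance) falls to 0.37× activity: 0.24 × 0.37 = 0.0888.
CYP2E1 (60%) and the residual 16% are unaffected.
Relative clearance = 0.0888 + 0.6 + 0.16 = 0.8488.
Average steady-state concentration ∝ 1/CL, so new value = 20.5 / 0.8488 = 24.2 ng/mL.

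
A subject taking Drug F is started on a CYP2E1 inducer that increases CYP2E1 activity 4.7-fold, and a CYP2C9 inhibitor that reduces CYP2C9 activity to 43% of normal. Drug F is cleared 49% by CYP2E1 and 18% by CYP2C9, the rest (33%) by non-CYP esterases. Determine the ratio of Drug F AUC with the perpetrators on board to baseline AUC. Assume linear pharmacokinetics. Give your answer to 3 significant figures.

CYP2E1: 0.49 × 4.7 = 2.303
CYP2C9: 0.18 × 0.43 = 0.0774
Other: 0.33 (unchanged)
CL_new/CL_old = 2.303 + 0.0774 + 0.33 = 2.7104.
AUC ∝ 1/CL: fold-change = 1 / 2.7104 = 0.369.

0.369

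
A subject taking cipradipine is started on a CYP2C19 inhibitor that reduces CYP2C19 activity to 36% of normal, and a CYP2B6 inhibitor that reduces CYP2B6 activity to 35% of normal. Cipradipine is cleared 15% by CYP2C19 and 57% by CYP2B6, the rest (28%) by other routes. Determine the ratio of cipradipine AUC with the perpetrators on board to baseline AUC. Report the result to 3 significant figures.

CYP2C19: 0.15 × 0.36 = 0.054
CYP2B6: 0.57 × 0.35 = 0.1995
Other: 0.28 (unchanged)
Relative clearance = 0.054 + 0.1995 + 0.28 = 0.5335.
Because AUC varies inversely with clearance, the combined effect is 1 / 0.5335 = 1.87.

1.87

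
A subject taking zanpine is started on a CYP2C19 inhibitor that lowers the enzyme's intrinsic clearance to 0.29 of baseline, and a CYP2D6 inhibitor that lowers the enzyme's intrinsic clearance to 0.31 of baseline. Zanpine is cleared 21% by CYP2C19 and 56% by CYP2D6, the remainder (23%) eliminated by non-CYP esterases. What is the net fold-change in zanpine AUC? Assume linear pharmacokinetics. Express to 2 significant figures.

2.2

CYP2C19: 0.21 × 0.29 = 0.0609
CYP2D6: 0.56 × 0.31 = 0.1736
Other: 0.23 (unchanged)
CL_new/CL_old = 0.0609 + 0.1736 + 0.23 = 0.4645.
AUC ∝ 1/CL: fold-change = 1 / 0.4645 = 2.2.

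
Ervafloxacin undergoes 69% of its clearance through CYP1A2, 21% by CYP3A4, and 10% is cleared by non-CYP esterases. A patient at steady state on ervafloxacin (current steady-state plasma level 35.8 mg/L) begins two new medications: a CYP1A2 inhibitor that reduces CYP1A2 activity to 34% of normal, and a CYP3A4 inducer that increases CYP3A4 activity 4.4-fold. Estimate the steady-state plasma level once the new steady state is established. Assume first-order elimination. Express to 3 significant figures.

28.4 mg/L

The CYP1A2 pathway (69% of clearance) drops to 0.34× activity: 0.69 × 0.34 = 0.2346.
The CYP3A4 pathway (21% of clearance) increases to 4.4× activity: 0.21 × 4.4 = 0.924.
The remaining 10% of clearance is unaffected.
Relative clearance = 0.2346 + 0.924 + 0.1 = 1.2586.
Dividing the baseline by the relative clearance: 35.8 / 1.2586 = 28.4 mg/L.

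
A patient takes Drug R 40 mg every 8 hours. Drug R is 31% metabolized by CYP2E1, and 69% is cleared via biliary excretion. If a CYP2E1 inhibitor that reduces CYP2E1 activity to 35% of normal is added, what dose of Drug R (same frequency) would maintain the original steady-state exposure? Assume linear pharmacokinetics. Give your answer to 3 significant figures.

The CYP2E1 pathway (31% of clearance) drops to 0.35× activity: 0.31 × 0.35 = 0.1085.
The remaining 69% of clearance is unaffected.
New clearance relative to baseline: 0.1085 + 0.69 = 0.7985.
Css,avg = (dose rate)/CL, so holding Css fixed requires dose ∝ CL: 40 × 0.7985 = 31.9 mg.

31.9 mg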